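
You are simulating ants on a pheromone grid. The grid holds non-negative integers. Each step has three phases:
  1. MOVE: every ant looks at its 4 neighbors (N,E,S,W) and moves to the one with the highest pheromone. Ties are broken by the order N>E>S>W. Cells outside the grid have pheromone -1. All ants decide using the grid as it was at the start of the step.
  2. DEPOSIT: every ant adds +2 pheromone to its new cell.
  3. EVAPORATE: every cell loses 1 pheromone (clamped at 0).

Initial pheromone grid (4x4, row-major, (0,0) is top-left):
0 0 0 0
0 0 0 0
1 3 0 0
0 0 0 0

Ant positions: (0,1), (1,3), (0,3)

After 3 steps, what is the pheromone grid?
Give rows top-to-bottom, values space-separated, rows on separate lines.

After step 1: ants at (0,2),(0,3),(1,3)
  0 0 1 1
  0 0 0 1
  0 2 0 0
  0 0 0 0
After step 2: ants at (0,3),(1,3),(0,3)
  0 0 0 4
  0 0 0 2
  0 1 0 0
  0 0 0 0
After step 3: ants at (1,3),(0,3),(1,3)
  0 0 0 5
  0 0 0 5
  0 0 0 0
  0 0 0 0

0 0 0 5
0 0 0 5
0 0 0 0
0 0 0 0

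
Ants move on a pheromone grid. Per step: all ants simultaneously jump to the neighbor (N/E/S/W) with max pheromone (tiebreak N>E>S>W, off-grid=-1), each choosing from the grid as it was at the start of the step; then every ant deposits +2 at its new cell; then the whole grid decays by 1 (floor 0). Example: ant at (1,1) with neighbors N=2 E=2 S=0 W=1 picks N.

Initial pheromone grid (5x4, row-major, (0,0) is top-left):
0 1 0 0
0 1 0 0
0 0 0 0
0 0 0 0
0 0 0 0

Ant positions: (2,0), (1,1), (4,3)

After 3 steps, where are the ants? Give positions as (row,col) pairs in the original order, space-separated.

Step 1: ant0:(2,0)->N->(1,0) | ant1:(1,1)->N->(0,1) | ant2:(4,3)->N->(3,3)
  grid max=2 at (0,1)
Step 2: ant0:(1,0)->N->(0,0) | ant1:(0,1)->E->(0,2) | ant2:(3,3)->N->(2,3)
  grid max=1 at (0,0)
Step 3: ant0:(0,0)->E->(0,1) | ant1:(0,2)->W->(0,1) | ant2:(2,3)->N->(1,3)
  grid max=4 at (0,1)

(0,1) (0,1) (1,3)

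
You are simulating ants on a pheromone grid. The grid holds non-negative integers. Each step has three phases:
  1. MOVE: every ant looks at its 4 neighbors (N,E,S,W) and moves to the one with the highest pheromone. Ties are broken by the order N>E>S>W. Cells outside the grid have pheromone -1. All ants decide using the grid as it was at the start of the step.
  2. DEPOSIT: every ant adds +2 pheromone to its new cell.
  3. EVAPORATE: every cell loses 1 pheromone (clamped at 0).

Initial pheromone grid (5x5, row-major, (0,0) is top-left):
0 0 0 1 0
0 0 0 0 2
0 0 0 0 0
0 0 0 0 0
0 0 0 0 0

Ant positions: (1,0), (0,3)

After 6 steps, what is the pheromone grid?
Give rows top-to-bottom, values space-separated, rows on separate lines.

After step 1: ants at (0,0),(0,4)
  1 0 0 0 1
  0 0 0 0 1
  0 0 0 0 0
  0 0 0 0 0
  0 0 0 0 0
After step 2: ants at (0,1),(1,4)
  0 1 0 0 0
  0 0 0 0 2
  0 0 0 0 0
  0 0 0 0 0
  0 0 0 0 0
After step 3: ants at (0,2),(0,4)
  0 0 1 0 1
  0 0 0 0 1
  0 0 0 0 0
  0 0 0 0 0
  0 0 0 0 0
After step 4: ants at (0,3),(1,4)
  0 0 0 1 0
  0 0 0 0 2
  0 0 0 0 0
  0 0 0 0 0
  0 0 0 0 0
After step 5: ants at (0,4),(0,4)
  0 0 0 0 3
  0 0 0 0 1
  0 0 0 0 0
  0 0 0 0 0
  0 0 0 0 0
After step 6: ants at (1,4),(1,4)
  0 0 0 0 2
  0 0 0 0 4
  0 0 0 0 0
  0 0 0 0 0
  0 0 0 0 0

0 0 0 0 2
0 0 0 0 4
0 0 0 0 0
0 0 0 0 0
0 0 0 0 0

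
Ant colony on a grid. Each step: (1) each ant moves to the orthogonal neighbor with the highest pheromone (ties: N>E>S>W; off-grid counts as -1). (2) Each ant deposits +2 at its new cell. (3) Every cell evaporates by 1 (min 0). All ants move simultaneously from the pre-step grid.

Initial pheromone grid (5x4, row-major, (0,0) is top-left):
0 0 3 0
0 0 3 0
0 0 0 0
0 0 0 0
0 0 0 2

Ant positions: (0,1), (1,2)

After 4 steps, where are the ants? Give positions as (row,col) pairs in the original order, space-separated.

Step 1: ant0:(0,1)->E->(0,2) | ant1:(1,2)->N->(0,2)
  grid max=6 at (0,2)
Step 2: ant0:(0,2)->S->(1,2) | ant1:(0,2)->S->(1,2)
  grid max=5 at (0,2)
Step 3: ant0:(1,2)->N->(0,2) | ant1:(1,2)->N->(0,2)
  grid max=8 at (0,2)
Step 4: ant0:(0,2)->S->(1,2) | ant1:(0,2)->S->(1,2)
  grid max=7 at (0,2)

(1,2) (1,2)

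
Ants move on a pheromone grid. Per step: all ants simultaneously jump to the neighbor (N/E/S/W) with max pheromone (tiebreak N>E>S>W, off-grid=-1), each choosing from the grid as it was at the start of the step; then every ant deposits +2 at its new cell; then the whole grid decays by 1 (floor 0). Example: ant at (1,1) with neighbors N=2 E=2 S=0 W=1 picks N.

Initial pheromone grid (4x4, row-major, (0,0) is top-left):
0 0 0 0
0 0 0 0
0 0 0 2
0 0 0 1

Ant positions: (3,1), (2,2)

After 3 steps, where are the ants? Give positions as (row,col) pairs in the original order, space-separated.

Step 1: ant0:(3,1)->N->(2,1) | ant1:(2,2)->E->(2,3)
  grid max=3 at (2,3)
Step 2: ant0:(2,1)->N->(1,1) | ant1:(2,3)->N->(1,3)
  grid max=2 at (2,3)
Step 3: ant0:(1,1)->N->(0,1) | ant1:(1,3)->S->(2,3)
  grid max=3 at (2,3)

(0,1) (2,3)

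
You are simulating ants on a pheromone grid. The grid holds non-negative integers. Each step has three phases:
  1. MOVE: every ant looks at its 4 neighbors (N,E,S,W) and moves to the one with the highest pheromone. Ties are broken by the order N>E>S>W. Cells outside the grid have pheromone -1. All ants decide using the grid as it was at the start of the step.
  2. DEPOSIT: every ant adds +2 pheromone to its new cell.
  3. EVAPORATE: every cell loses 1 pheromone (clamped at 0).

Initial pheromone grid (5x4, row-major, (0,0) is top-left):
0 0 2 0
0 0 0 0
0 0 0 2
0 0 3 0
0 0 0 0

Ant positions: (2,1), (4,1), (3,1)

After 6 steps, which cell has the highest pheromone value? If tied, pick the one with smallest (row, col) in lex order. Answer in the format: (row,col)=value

Answer: (3,2)=9

Derivation:
Step 1: ant0:(2,1)->N->(1,1) | ant1:(4,1)->N->(3,1) | ant2:(3,1)->E->(3,2)
  grid max=4 at (3,2)
Step 2: ant0:(1,1)->N->(0,1) | ant1:(3,1)->E->(3,2) | ant2:(3,2)->W->(3,1)
  grid max=5 at (3,2)
Step 3: ant0:(0,1)->E->(0,2) | ant1:(3,2)->W->(3,1) | ant2:(3,1)->E->(3,2)
  grid max=6 at (3,2)
Step 4: ant0:(0,2)->E->(0,3) | ant1:(3,1)->E->(3,2) | ant2:(3,2)->W->(3,1)
  grid max=7 at (3,2)
Step 5: ant0:(0,3)->S->(1,3) | ant1:(3,2)->W->(3,1) | ant2:(3,1)->E->(3,2)
  grid max=8 at (3,2)
Step 6: ant0:(1,3)->N->(0,3) | ant1:(3,1)->E->(3,2) | ant2:(3,2)->W->(3,1)
  grid max=9 at (3,2)
Final grid:
  0 0 0 1
  0 0 0 0
  0 0 0 0
  0 6 9 0
  0 0 0 0
Max pheromone 9 at (3,2)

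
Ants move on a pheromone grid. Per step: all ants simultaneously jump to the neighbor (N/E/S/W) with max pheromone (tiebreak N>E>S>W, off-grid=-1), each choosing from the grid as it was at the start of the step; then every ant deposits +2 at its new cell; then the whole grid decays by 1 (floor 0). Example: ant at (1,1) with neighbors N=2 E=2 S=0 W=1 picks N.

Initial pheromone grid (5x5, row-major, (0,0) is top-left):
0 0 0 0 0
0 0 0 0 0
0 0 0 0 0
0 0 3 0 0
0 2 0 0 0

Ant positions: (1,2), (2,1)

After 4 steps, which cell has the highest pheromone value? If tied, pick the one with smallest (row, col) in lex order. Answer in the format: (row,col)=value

Step 1: ant0:(1,2)->N->(0,2) | ant1:(2,1)->N->(1,1)
  grid max=2 at (3,2)
Step 2: ant0:(0,2)->E->(0,3) | ant1:(1,1)->N->(0,1)
  grid max=1 at (0,1)
Step 3: ant0:(0,3)->E->(0,4) | ant1:(0,1)->E->(0,2)
  grid max=1 at (0,2)
Step 4: ant0:(0,4)->S->(1,4) | ant1:(0,2)->E->(0,3)
  grid max=1 at (0,3)
Final grid:
  0 0 0 1 0
  0 0 0 0 1
  0 0 0 0 0
  0 0 0 0 0
  0 0 0 0 0
Max pheromone 1 at (0,3)

Answer: (0,3)=1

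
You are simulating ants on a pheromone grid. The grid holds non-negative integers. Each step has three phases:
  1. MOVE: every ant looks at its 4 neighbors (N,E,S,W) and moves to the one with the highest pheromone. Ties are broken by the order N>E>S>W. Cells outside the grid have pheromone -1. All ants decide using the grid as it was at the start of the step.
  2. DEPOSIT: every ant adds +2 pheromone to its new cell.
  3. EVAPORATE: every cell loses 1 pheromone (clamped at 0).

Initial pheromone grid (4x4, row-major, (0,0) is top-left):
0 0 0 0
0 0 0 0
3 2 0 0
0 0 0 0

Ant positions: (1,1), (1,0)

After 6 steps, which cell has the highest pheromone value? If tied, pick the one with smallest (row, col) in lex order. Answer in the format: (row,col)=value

Answer: (2,0)=9

Derivation:
Step 1: ant0:(1,1)->S->(2,1) | ant1:(1,0)->S->(2,0)
  grid max=4 at (2,0)
Step 2: ant0:(2,1)->W->(2,0) | ant1:(2,0)->E->(2,1)
  grid max=5 at (2,0)
Step 3: ant0:(2,0)->E->(2,1) | ant1:(2,1)->W->(2,0)
  grid max=6 at (2,0)
Step 4: ant0:(2,1)->W->(2,0) | ant1:(2,0)->E->(2,1)
  grid max=7 at (2,0)
Step 5: ant0:(2,0)->E->(2,1) | ant1:(2,1)->W->(2,0)
  grid max=8 at (2,0)
Step 6: ant0:(2,1)->W->(2,0) | ant1:(2,0)->E->(2,1)
  grid max=9 at (2,0)
Final grid:
  0 0 0 0
  0 0 0 0
  9 8 0 0
  0 0 0 0
Max pheromone 9 at (2,0)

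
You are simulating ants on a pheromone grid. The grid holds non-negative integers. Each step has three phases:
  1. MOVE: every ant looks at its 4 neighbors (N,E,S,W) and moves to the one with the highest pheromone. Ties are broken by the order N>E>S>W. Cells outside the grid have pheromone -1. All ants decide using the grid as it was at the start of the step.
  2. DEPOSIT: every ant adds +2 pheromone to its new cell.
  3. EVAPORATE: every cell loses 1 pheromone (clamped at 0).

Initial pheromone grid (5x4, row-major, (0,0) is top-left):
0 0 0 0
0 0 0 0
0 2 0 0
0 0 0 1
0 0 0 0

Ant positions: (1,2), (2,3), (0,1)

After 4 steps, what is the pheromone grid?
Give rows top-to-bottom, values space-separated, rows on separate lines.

After step 1: ants at (0,2),(3,3),(0,2)
  0 0 3 0
  0 0 0 0
  0 1 0 0
  0 0 0 2
  0 0 0 0
After step 2: ants at (0,3),(2,3),(0,3)
  0 0 2 3
  0 0 0 0
  0 0 0 1
  0 0 0 1
  0 0 0 0
After step 3: ants at (0,2),(3,3),(0,2)
  0 0 5 2
  0 0 0 0
  0 0 0 0
  0 0 0 2
  0 0 0 0
After step 4: ants at (0,3),(2,3),(0,3)
  0 0 4 5
  0 0 0 0
  0 0 0 1
  0 0 0 1
  0 0 0 0

0 0 4 5
0 0 0 0
0 0 0 1
0 0 0 1
0 0 0 0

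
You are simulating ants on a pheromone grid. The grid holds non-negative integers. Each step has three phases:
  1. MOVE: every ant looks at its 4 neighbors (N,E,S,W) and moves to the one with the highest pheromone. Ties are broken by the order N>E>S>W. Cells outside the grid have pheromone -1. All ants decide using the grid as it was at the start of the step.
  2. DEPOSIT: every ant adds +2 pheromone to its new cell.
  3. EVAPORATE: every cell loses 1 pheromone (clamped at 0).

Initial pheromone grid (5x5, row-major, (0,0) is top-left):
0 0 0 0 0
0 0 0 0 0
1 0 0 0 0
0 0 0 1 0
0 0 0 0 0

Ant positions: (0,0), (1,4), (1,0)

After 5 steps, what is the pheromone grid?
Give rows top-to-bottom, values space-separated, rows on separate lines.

After step 1: ants at (0,1),(0,4),(2,0)
  0 1 0 0 1
  0 0 0 0 0
  2 0 0 0 0
  0 0 0 0 0
  0 0 0 0 0
After step 2: ants at (0,2),(1,4),(1,0)
  0 0 1 0 0
  1 0 0 0 1
  1 0 0 0 0
  0 0 0 0 0
  0 0 0 0 0
After step 3: ants at (0,3),(0,4),(2,0)
  0 0 0 1 1
  0 0 0 0 0
  2 0 0 0 0
  0 0 0 0 0
  0 0 0 0 0
After step 4: ants at (0,4),(0,3),(1,0)
  0 0 0 2 2
  1 0 0 0 0
  1 0 0 0 0
  0 0 0 0 0
  0 0 0 0 0
After step 5: ants at (0,3),(0,4),(2,0)
  0 0 0 3 3
  0 0 0 0 0
  2 0 0 0 0
  0 0 0 0 0
  0 0 0 0 0

0 0 0 3 3
0 0 0 0 0
2 0 0 0 0
0 0 0 0 0
0 0 0 0 0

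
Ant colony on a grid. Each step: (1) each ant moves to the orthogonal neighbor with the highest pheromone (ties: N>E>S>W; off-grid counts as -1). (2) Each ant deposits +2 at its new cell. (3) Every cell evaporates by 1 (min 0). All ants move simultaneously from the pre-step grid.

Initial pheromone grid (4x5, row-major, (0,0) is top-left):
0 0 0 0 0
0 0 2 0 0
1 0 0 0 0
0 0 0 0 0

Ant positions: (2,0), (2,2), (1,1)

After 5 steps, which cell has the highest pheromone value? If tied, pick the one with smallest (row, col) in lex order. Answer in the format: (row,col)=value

Step 1: ant0:(2,0)->N->(1,0) | ant1:(2,2)->N->(1,2) | ant2:(1,1)->E->(1,2)
  grid max=5 at (1,2)
Step 2: ant0:(1,0)->N->(0,0) | ant1:(1,2)->N->(0,2) | ant2:(1,2)->N->(0,2)
  grid max=4 at (1,2)
Step 3: ant0:(0,0)->E->(0,1) | ant1:(0,2)->S->(1,2) | ant2:(0,2)->S->(1,2)
  grid max=7 at (1,2)
Step 4: ant0:(0,1)->E->(0,2) | ant1:(1,2)->N->(0,2) | ant2:(1,2)->N->(0,2)
  grid max=7 at (0,2)
Step 5: ant0:(0,2)->S->(1,2) | ant1:(0,2)->S->(1,2) | ant2:(0,2)->S->(1,2)
  grid max=11 at (1,2)
Final grid:
  0 0 6 0 0
  0 0 11 0 0
  0 0 0 0 0
  0 0 0 0 0
Max pheromone 11 at (1,2)

Answer: (1,2)=11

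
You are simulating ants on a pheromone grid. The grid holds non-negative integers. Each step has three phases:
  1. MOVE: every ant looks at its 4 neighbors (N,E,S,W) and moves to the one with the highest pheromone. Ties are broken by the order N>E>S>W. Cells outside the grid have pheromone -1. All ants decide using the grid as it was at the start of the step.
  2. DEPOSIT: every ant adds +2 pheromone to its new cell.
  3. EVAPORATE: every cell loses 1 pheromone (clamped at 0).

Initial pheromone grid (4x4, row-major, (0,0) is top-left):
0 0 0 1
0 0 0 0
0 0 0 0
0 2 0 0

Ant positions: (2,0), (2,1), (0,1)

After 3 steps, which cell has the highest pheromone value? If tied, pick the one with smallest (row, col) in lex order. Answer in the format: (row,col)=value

Answer: (3,1)=3

Derivation:
Step 1: ant0:(2,0)->N->(1,0) | ant1:(2,1)->S->(3,1) | ant2:(0,1)->E->(0,2)
  grid max=3 at (3,1)
Step 2: ant0:(1,0)->N->(0,0) | ant1:(3,1)->N->(2,1) | ant2:(0,2)->E->(0,3)
  grid max=2 at (3,1)
Step 3: ant0:(0,0)->E->(0,1) | ant1:(2,1)->S->(3,1) | ant2:(0,3)->S->(1,3)
  grid max=3 at (3,1)
Final grid:
  0 1 0 0
  0 0 0 1
  0 0 0 0
  0 3 0 0
Max pheromone 3 at (3,1)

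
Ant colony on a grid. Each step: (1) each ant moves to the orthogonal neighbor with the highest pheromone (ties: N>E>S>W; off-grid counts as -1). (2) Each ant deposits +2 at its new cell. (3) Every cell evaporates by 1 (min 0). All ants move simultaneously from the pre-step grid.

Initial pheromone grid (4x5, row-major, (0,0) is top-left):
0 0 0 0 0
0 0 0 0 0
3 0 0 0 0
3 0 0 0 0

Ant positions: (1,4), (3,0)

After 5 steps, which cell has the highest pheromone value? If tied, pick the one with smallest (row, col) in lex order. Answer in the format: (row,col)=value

Step 1: ant0:(1,4)->N->(0,4) | ant1:(3,0)->N->(2,0)
  grid max=4 at (2,0)
Step 2: ant0:(0,4)->S->(1,4) | ant1:(2,0)->S->(3,0)
  grid max=3 at (2,0)
Step 3: ant0:(1,4)->N->(0,4) | ant1:(3,0)->N->(2,0)
  grid max=4 at (2,0)
Step 4: ant0:(0,4)->S->(1,4) | ant1:(2,0)->S->(3,0)
  grid max=3 at (2,0)
Step 5: ant0:(1,4)->N->(0,4) | ant1:(3,0)->N->(2,0)
  grid max=4 at (2,0)
Final grid:
  0 0 0 0 1
  0 0 0 0 0
  4 0 0 0 0
  2 0 0 0 0
Max pheromone 4 at (2,0)

Answer: (2,0)=4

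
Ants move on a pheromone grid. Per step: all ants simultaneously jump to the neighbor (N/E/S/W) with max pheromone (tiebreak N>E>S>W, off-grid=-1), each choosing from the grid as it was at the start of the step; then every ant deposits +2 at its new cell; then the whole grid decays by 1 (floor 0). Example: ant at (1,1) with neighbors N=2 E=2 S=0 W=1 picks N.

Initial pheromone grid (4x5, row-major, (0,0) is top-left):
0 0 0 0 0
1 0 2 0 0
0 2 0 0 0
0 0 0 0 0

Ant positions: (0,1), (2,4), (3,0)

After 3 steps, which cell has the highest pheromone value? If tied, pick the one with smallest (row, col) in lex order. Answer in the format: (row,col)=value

Answer: (0,2)=1

Derivation:
Step 1: ant0:(0,1)->E->(0,2) | ant1:(2,4)->N->(1,4) | ant2:(3,0)->N->(2,0)
  grid max=1 at (0,2)
Step 2: ant0:(0,2)->S->(1,2) | ant1:(1,4)->N->(0,4) | ant2:(2,0)->E->(2,1)
  grid max=2 at (1,2)
Step 3: ant0:(1,2)->N->(0,2) | ant1:(0,4)->S->(1,4) | ant2:(2,1)->N->(1,1)
  grid max=1 at (0,2)
Final grid:
  0 0 1 0 0
  0 1 1 0 1
  0 1 0 0 0
  0 0 0 0 0
Max pheromone 1 at (0,2)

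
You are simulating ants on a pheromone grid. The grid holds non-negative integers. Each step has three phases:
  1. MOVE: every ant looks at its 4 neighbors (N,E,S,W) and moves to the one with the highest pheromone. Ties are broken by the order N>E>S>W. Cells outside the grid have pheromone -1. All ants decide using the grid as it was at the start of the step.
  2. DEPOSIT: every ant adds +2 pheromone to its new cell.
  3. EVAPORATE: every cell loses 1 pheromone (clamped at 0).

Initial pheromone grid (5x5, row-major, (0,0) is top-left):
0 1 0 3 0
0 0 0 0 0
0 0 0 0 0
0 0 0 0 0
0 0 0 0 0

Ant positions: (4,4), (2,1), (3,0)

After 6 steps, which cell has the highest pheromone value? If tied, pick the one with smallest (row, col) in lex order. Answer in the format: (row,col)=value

Step 1: ant0:(4,4)->N->(3,4) | ant1:(2,1)->N->(1,1) | ant2:(3,0)->N->(2,0)
  grid max=2 at (0,3)
Step 2: ant0:(3,4)->N->(2,4) | ant1:(1,1)->N->(0,1) | ant2:(2,0)->N->(1,0)
  grid max=1 at (0,1)
Step 3: ant0:(2,4)->N->(1,4) | ant1:(0,1)->E->(0,2) | ant2:(1,0)->N->(0,0)
  grid max=1 at (0,0)
Step 4: ant0:(1,4)->N->(0,4) | ant1:(0,2)->E->(0,3) | ant2:(0,0)->E->(0,1)
  grid max=1 at (0,1)
Step 5: ant0:(0,4)->W->(0,3) | ant1:(0,3)->E->(0,4) | ant2:(0,1)->E->(0,2)
  grid max=2 at (0,3)
Step 6: ant0:(0,3)->E->(0,4) | ant1:(0,4)->W->(0,3) | ant2:(0,2)->E->(0,3)
  grid max=5 at (0,3)
Final grid:
  0 0 0 5 3
  0 0 0 0 0
  0 0 0 0 0
  0 0 0 0 0
  0 0 0 0 0
Max pheromone 5 at (0,3)

Answer: (0,3)=5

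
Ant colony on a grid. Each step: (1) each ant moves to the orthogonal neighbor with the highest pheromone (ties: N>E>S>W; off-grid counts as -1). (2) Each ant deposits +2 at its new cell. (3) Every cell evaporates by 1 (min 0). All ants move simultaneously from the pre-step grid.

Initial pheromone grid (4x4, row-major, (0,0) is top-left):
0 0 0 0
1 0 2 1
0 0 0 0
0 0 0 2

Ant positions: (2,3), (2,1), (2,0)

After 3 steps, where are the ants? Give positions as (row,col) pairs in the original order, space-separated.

Step 1: ant0:(2,3)->S->(3,3) | ant1:(2,1)->N->(1,1) | ant2:(2,0)->N->(1,0)
  grid max=3 at (3,3)
Step 2: ant0:(3,3)->N->(2,3) | ant1:(1,1)->W->(1,0) | ant2:(1,0)->E->(1,1)
  grid max=3 at (1,0)
Step 3: ant0:(2,3)->S->(3,3) | ant1:(1,0)->E->(1,1) | ant2:(1,1)->W->(1,0)
  grid max=4 at (1,0)

(3,3) (1,1) (1,0)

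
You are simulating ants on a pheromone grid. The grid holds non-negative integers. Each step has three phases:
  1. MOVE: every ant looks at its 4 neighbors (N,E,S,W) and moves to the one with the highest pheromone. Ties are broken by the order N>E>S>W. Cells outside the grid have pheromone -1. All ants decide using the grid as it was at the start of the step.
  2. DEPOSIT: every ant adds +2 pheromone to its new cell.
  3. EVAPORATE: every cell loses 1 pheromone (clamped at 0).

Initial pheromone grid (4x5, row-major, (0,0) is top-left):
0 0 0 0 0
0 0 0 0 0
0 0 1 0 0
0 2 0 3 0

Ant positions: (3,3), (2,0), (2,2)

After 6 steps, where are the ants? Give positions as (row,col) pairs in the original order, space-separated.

Step 1: ant0:(3,3)->N->(2,3) | ant1:(2,0)->N->(1,0) | ant2:(2,2)->N->(1,2)
  grid max=2 at (3,3)
Step 2: ant0:(2,3)->S->(3,3) | ant1:(1,0)->N->(0,0) | ant2:(1,2)->N->(0,2)
  grid max=3 at (3,3)
Step 3: ant0:(3,3)->N->(2,3) | ant1:(0,0)->E->(0,1) | ant2:(0,2)->E->(0,3)
  grid max=2 at (3,3)
Step 4: ant0:(2,3)->S->(3,3) | ant1:(0,1)->E->(0,2) | ant2:(0,3)->E->(0,4)
  grid max=3 at (3,3)
Step 5: ant0:(3,3)->N->(2,3) | ant1:(0,2)->E->(0,3) | ant2:(0,4)->S->(1,4)
  grid max=2 at (3,3)
Step 6: ant0:(2,3)->S->(3,3) | ant1:(0,3)->E->(0,4) | ant2:(1,4)->N->(0,4)
  grid max=3 at (0,4)

(3,3) (0,4) (0,4)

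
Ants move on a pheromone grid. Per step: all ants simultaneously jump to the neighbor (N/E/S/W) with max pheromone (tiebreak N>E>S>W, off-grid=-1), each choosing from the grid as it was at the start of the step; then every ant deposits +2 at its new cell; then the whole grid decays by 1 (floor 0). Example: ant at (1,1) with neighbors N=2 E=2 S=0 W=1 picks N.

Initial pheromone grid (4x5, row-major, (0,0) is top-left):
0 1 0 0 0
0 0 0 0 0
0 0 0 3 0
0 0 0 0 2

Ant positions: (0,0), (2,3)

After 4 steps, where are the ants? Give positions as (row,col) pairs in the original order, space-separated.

Step 1: ant0:(0,0)->E->(0,1) | ant1:(2,3)->N->(1,3)
  grid max=2 at (0,1)
Step 2: ant0:(0,1)->E->(0,2) | ant1:(1,3)->S->(2,3)
  grid max=3 at (2,3)
Step 3: ant0:(0,2)->W->(0,1) | ant1:(2,3)->N->(1,3)
  grid max=2 at (0,1)
Step 4: ant0:(0,1)->E->(0,2) | ant1:(1,3)->S->(2,3)
  grid max=3 at (2,3)

(0,2) (2,3)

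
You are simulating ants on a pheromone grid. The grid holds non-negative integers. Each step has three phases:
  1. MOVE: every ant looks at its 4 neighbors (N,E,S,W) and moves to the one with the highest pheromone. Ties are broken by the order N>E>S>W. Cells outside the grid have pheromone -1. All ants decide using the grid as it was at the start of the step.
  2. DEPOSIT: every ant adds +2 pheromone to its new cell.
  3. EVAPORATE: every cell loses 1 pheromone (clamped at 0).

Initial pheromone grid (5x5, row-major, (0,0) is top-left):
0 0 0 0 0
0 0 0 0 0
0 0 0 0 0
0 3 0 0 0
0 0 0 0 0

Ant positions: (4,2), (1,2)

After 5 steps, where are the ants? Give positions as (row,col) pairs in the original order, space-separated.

Step 1: ant0:(4,2)->N->(3,2) | ant1:(1,2)->N->(0,2)
  grid max=2 at (3,1)
Step 2: ant0:(3,2)->W->(3,1) | ant1:(0,2)->E->(0,3)
  grid max=3 at (3,1)
Step 3: ant0:(3,1)->N->(2,1) | ant1:(0,3)->E->(0,4)
  grid max=2 at (3,1)
Step 4: ant0:(2,1)->S->(3,1) | ant1:(0,4)->S->(1,4)
  grid max=3 at (3,1)
Step 5: ant0:(3,1)->N->(2,1) | ant1:(1,4)->N->(0,4)
  grid max=2 at (3,1)

(2,1) (0,4)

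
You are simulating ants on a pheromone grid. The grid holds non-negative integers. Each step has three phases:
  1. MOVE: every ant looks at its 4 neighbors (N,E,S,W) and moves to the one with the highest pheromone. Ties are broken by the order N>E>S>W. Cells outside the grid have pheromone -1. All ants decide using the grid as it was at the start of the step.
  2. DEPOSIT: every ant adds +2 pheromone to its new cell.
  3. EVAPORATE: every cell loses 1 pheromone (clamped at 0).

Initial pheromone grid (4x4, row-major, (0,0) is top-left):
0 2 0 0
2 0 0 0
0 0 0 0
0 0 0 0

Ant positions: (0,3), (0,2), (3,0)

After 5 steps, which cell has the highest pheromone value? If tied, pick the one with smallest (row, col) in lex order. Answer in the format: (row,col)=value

Answer: (0,1)=7

Derivation:
Step 1: ant0:(0,3)->S->(1,3) | ant1:(0,2)->W->(0,1) | ant2:(3,0)->N->(2,0)
  grid max=3 at (0,1)
Step 2: ant0:(1,3)->N->(0,3) | ant1:(0,1)->E->(0,2) | ant2:(2,0)->N->(1,0)
  grid max=2 at (0,1)
Step 3: ant0:(0,3)->W->(0,2) | ant1:(0,2)->W->(0,1) | ant2:(1,0)->N->(0,0)
  grid max=3 at (0,1)
Step 4: ant0:(0,2)->W->(0,1) | ant1:(0,1)->E->(0,2) | ant2:(0,0)->E->(0,1)
  grid max=6 at (0,1)
Step 5: ant0:(0,1)->E->(0,2) | ant1:(0,2)->W->(0,1) | ant2:(0,1)->E->(0,2)
  grid max=7 at (0,1)
Final grid:
  0 7 6 0
  0 0 0 0
  0 0 0 0
  0 0 0 0
Max pheromone 7 at (0,1)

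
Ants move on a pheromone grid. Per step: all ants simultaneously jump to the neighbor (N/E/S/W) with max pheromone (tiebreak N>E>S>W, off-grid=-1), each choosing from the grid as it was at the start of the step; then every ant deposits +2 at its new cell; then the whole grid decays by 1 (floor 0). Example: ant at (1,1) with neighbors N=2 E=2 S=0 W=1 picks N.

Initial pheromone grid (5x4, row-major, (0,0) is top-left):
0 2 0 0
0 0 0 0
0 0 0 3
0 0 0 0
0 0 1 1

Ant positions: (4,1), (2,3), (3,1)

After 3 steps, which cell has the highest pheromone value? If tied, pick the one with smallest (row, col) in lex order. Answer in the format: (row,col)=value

Answer: (2,3)=2

Derivation:
Step 1: ant0:(4,1)->E->(4,2) | ant1:(2,3)->N->(1,3) | ant2:(3,1)->N->(2,1)
  grid max=2 at (2,3)
Step 2: ant0:(4,2)->N->(3,2) | ant1:(1,3)->S->(2,3) | ant2:(2,1)->N->(1,1)
  grid max=3 at (2,3)
Step 3: ant0:(3,2)->S->(4,2) | ant1:(2,3)->N->(1,3) | ant2:(1,1)->N->(0,1)
  grid max=2 at (2,3)
Final grid:
  0 1 0 0
  0 0 0 1
  0 0 0 2
  0 0 0 0
  0 0 2 0
Max pheromone 2 at (2,3)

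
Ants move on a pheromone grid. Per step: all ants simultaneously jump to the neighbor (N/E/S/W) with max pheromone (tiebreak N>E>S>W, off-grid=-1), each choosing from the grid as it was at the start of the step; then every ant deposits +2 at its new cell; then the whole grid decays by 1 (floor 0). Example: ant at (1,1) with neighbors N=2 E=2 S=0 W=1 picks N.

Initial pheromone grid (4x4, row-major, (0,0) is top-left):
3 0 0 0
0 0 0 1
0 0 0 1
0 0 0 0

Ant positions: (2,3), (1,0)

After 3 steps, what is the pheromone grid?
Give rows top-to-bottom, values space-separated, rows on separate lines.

After step 1: ants at (1,3),(0,0)
  4 0 0 0
  0 0 0 2
  0 0 0 0
  0 0 0 0
After step 2: ants at (0,3),(0,1)
  3 1 0 1
  0 0 0 1
  0 0 0 0
  0 0 0 0
After step 3: ants at (1,3),(0,0)
  4 0 0 0
  0 0 0 2
  0 0 0 0
  0 0 0 0

4 0 0 0
0 0 0 2
0 0 0 0
0 0 0 0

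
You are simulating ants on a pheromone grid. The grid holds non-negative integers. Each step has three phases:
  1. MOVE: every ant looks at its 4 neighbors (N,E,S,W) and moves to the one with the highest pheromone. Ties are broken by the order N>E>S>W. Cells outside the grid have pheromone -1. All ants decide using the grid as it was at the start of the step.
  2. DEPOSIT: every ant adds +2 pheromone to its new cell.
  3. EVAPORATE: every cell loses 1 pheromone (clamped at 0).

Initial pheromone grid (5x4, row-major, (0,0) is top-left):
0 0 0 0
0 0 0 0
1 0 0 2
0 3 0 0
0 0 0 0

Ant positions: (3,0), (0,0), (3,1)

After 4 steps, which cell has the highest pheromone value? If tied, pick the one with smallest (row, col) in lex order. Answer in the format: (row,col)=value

Step 1: ant0:(3,0)->E->(3,1) | ant1:(0,0)->E->(0,1) | ant2:(3,1)->N->(2,1)
  grid max=4 at (3,1)
Step 2: ant0:(3,1)->N->(2,1) | ant1:(0,1)->E->(0,2) | ant2:(2,1)->S->(3,1)
  grid max=5 at (3,1)
Step 3: ant0:(2,1)->S->(3,1) | ant1:(0,2)->E->(0,3) | ant2:(3,1)->N->(2,1)
  grid max=6 at (3,1)
Step 4: ant0:(3,1)->N->(2,1) | ant1:(0,3)->S->(1,3) | ant2:(2,1)->S->(3,1)
  grid max=7 at (3,1)
Final grid:
  0 0 0 0
  0 0 0 1
  0 4 0 0
  0 7 0 0
  0 0 0 0
Max pheromone 7 at (3,1)

Answer: (3,1)=7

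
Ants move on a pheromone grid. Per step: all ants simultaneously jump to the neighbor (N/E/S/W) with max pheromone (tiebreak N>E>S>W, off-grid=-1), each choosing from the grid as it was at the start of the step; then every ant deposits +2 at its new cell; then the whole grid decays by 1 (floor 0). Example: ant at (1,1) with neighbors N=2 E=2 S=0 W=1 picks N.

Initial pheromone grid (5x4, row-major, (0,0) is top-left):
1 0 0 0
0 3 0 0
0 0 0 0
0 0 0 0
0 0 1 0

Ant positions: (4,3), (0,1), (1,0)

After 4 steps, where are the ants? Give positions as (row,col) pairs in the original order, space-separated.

Step 1: ant0:(4,3)->W->(4,2) | ant1:(0,1)->S->(1,1) | ant2:(1,0)->E->(1,1)
  grid max=6 at (1,1)
Step 2: ant0:(4,2)->N->(3,2) | ant1:(1,1)->N->(0,1) | ant2:(1,1)->N->(0,1)
  grid max=5 at (1,1)
Step 3: ant0:(3,2)->S->(4,2) | ant1:(0,1)->S->(1,1) | ant2:(0,1)->S->(1,1)
  grid max=8 at (1,1)
Step 4: ant0:(4,2)->N->(3,2) | ant1:(1,1)->N->(0,1) | ant2:(1,1)->N->(0,1)
  grid max=7 at (1,1)

(3,2) (0,1) (0,1)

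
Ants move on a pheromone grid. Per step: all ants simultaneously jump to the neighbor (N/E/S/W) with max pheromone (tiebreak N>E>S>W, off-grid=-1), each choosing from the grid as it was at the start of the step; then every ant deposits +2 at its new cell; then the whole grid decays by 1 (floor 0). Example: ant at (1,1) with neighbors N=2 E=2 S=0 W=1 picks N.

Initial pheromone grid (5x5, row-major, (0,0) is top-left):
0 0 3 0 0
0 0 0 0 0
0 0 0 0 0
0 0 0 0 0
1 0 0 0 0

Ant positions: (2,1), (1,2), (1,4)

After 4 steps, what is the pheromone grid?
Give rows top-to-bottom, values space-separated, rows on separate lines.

After step 1: ants at (1,1),(0,2),(0,4)
  0 0 4 0 1
  0 1 0 0 0
  0 0 0 0 0
  0 0 0 0 0
  0 0 0 0 0
After step 2: ants at (0,1),(0,3),(1,4)
  0 1 3 1 0
  0 0 0 0 1
  0 0 0 0 0
  0 0 0 0 0
  0 0 0 0 0
After step 3: ants at (0,2),(0,2),(0,4)
  0 0 6 0 1
  0 0 0 0 0
  0 0 0 0 0
  0 0 0 0 0
  0 0 0 0 0
After step 4: ants at (0,3),(0,3),(1,4)
  0 0 5 3 0
  0 0 0 0 1
  0 0 0 0 0
  0 0 0 0 0
  0 0 0 0 0

0 0 5 3 0
0 0 0 0 1
0 0 0 0 0
0 0 0 0 0
0 0 0 0 0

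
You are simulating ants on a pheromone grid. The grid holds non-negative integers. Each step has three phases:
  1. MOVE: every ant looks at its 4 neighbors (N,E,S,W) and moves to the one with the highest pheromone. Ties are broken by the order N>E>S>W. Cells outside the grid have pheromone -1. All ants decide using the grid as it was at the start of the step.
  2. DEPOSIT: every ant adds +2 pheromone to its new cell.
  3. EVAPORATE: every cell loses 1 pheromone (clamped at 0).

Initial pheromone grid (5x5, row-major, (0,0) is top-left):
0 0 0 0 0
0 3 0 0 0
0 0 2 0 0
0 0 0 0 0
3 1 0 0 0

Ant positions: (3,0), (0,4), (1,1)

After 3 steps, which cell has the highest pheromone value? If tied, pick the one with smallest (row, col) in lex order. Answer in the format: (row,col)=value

Answer: (4,0)=4

Derivation:
Step 1: ant0:(3,0)->S->(4,0) | ant1:(0,4)->S->(1,4) | ant2:(1,1)->N->(0,1)
  grid max=4 at (4,0)
Step 2: ant0:(4,0)->N->(3,0) | ant1:(1,4)->N->(0,4) | ant2:(0,1)->S->(1,1)
  grid max=3 at (1,1)
Step 3: ant0:(3,0)->S->(4,0) | ant1:(0,4)->S->(1,4) | ant2:(1,1)->N->(0,1)
  grid max=4 at (4,0)
Final grid:
  0 1 0 0 0
  0 2 0 0 1
  0 0 0 0 0
  0 0 0 0 0
  4 0 0 0 0
Max pheromone 4 at (4,0)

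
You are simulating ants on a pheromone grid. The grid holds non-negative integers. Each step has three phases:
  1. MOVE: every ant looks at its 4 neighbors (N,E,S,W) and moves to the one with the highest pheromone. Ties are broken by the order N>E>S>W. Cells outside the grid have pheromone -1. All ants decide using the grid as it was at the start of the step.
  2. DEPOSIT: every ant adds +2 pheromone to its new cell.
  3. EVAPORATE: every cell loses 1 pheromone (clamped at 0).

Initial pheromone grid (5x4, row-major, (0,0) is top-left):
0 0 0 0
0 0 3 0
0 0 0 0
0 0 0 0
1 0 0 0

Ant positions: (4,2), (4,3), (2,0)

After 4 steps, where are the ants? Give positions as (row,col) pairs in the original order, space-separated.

Step 1: ant0:(4,2)->N->(3,2) | ant1:(4,3)->N->(3,3) | ant2:(2,0)->N->(1,0)
  grid max=2 at (1,2)
Step 2: ant0:(3,2)->E->(3,3) | ant1:(3,3)->W->(3,2) | ant2:(1,0)->N->(0,0)
  grid max=2 at (3,2)
Step 3: ant0:(3,3)->W->(3,2) | ant1:(3,2)->E->(3,3) | ant2:(0,0)->E->(0,1)
  grid max=3 at (3,2)
Step 4: ant0:(3,2)->E->(3,3) | ant1:(3,3)->W->(3,2) | ant2:(0,1)->E->(0,2)
  grid max=4 at (3,2)

(3,3) (3,2) (0,2)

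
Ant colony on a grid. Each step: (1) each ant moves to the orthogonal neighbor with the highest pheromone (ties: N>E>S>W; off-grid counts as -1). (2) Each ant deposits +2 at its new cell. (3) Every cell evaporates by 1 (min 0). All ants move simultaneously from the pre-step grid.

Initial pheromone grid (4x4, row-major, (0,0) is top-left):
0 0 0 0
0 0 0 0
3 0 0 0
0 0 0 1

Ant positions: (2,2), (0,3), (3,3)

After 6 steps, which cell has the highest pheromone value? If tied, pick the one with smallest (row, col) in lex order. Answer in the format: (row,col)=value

Step 1: ant0:(2,2)->N->(1,2) | ant1:(0,3)->S->(1,3) | ant2:(3,3)->N->(2,3)
  grid max=2 at (2,0)
Step 2: ant0:(1,2)->E->(1,3) | ant1:(1,3)->S->(2,3) | ant2:(2,3)->N->(1,3)
  grid max=4 at (1,3)
Step 3: ant0:(1,3)->S->(2,3) | ant1:(2,3)->N->(1,3) | ant2:(1,3)->S->(2,3)
  grid max=5 at (1,3)
Step 4: ant0:(2,3)->N->(1,3) | ant1:(1,3)->S->(2,3) | ant2:(2,3)->N->(1,3)
  grid max=8 at (1,3)
Step 5: ant0:(1,3)->S->(2,3) | ant1:(2,3)->N->(1,3) | ant2:(1,3)->S->(2,3)
  grid max=9 at (1,3)
Step 6: ant0:(2,3)->N->(1,3) | ant1:(1,3)->S->(2,3) | ant2:(2,3)->N->(1,3)
  grid max=12 at (1,3)
Final grid:
  0 0 0 0
  0 0 0 12
  0 0 0 10
  0 0 0 0
Max pheromone 12 at (1,3)

Answer: (1,3)=12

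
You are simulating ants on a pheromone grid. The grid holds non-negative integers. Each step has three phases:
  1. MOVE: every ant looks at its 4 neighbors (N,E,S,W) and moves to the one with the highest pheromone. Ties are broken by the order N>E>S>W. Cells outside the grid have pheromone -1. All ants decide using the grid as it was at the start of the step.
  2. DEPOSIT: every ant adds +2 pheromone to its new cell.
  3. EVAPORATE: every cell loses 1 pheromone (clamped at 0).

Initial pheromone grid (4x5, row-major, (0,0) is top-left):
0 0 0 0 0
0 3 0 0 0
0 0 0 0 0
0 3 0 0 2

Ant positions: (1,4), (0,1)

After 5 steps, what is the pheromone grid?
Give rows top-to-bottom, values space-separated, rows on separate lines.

After step 1: ants at (0,4),(1,1)
  0 0 0 0 1
  0 4 0 0 0
  0 0 0 0 0
  0 2 0 0 1
After step 2: ants at (1,4),(0,1)
  0 1 0 0 0
  0 3 0 0 1
  0 0 0 0 0
  0 1 0 0 0
After step 3: ants at (0,4),(1,1)
  0 0 0 0 1
  0 4 0 0 0
  0 0 0 0 0
  0 0 0 0 0
After step 4: ants at (1,4),(0,1)
  0 1 0 0 0
  0 3 0 0 1
  0 0 0 0 0
  0 0 0 0 0
After step 5: ants at (0,4),(1,1)
  0 0 0 0 1
  0 4 0 0 0
  0 0 0 0 0
  0 0 0 0 0

0 0 0 0 1
0 4 0 0 0
0 0 0 0 0
0 0 0 0 0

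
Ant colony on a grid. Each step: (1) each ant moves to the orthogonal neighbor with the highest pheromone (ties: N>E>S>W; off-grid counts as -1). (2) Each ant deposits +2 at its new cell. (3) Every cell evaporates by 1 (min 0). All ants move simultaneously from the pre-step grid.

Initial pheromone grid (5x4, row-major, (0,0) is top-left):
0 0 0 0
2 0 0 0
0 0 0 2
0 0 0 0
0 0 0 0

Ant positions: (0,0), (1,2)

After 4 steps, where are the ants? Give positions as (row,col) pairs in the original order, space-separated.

Step 1: ant0:(0,0)->S->(1,0) | ant1:(1,2)->N->(0,2)
  grid max=3 at (1,0)
Step 2: ant0:(1,0)->N->(0,0) | ant1:(0,2)->E->(0,3)
  grid max=2 at (1,0)
Step 3: ant0:(0,0)->S->(1,0) | ant1:(0,3)->S->(1,3)
  grid max=3 at (1,0)
Step 4: ant0:(1,0)->N->(0,0) | ant1:(1,3)->N->(0,3)
  grid max=2 at (1,0)

(0,0) (0,3)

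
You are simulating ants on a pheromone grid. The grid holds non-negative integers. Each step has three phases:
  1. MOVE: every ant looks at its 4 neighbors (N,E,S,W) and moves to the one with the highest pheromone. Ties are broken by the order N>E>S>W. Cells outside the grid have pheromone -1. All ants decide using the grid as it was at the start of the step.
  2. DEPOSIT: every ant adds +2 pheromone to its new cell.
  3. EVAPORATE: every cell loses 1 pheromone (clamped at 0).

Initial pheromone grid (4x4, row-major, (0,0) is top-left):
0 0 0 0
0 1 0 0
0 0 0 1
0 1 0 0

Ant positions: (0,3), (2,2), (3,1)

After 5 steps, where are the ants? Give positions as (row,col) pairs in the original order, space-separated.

Step 1: ant0:(0,3)->S->(1,3) | ant1:(2,2)->E->(2,3) | ant2:(3,1)->N->(2,1)
  grid max=2 at (2,3)
Step 2: ant0:(1,3)->S->(2,3) | ant1:(2,3)->N->(1,3) | ant2:(2,1)->N->(1,1)
  grid max=3 at (2,3)
Step 3: ant0:(2,3)->N->(1,3) | ant1:(1,3)->S->(2,3) | ant2:(1,1)->N->(0,1)
  grid max=4 at (2,3)
Step 4: ant0:(1,3)->S->(2,3) | ant1:(2,3)->N->(1,3) | ant2:(0,1)->E->(0,2)
  grid max=5 at (2,3)
Step 5: ant0:(2,3)->N->(1,3) | ant1:(1,3)->S->(2,3) | ant2:(0,2)->E->(0,3)
  grid max=6 at (2,3)

(1,3) (2,3) (0,3)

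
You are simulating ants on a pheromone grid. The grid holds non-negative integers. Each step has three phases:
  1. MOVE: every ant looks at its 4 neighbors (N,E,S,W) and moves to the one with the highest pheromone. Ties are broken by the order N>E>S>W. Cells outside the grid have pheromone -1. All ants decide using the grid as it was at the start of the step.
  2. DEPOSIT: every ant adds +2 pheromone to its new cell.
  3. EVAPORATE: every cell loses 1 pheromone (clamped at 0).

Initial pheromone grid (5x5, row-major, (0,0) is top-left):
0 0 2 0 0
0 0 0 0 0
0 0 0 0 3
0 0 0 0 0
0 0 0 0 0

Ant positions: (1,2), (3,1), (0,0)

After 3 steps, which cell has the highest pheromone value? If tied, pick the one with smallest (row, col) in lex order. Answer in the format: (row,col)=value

Answer: (0,1)=5

Derivation:
Step 1: ant0:(1,2)->N->(0,2) | ant1:(3,1)->N->(2,1) | ant2:(0,0)->E->(0,1)
  grid max=3 at (0,2)
Step 2: ant0:(0,2)->W->(0,1) | ant1:(2,1)->N->(1,1) | ant2:(0,1)->E->(0,2)
  grid max=4 at (0,2)
Step 3: ant0:(0,1)->E->(0,2) | ant1:(1,1)->N->(0,1) | ant2:(0,2)->W->(0,1)
  grid max=5 at (0,1)
Final grid:
  0 5 5 0 0
  0 0 0 0 0
  0 0 0 0 0
  0 0 0 0 0
  0 0 0 0 0
Max pheromone 5 at (0,1)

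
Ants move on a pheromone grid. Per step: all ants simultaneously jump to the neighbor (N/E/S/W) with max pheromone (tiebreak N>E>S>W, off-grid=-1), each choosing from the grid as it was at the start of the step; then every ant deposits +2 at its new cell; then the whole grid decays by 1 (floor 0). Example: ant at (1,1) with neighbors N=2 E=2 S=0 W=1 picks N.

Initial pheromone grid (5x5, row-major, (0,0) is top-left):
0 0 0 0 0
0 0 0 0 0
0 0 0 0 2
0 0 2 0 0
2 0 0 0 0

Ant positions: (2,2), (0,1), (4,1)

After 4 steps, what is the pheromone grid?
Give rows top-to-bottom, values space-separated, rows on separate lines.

After step 1: ants at (3,2),(0,2),(4,0)
  0 0 1 0 0
  0 0 0 0 0
  0 0 0 0 1
  0 0 3 0 0
  3 0 0 0 0
After step 2: ants at (2,2),(0,3),(3,0)
  0 0 0 1 0
  0 0 0 0 0
  0 0 1 0 0
  1 0 2 0 0
  2 0 0 0 0
After step 3: ants at (3,2),(0,4),(4,0)
  0 0 0 0 1
  0 0 0 0 0
  0 0 0 0 0
  0 0 3 0 0
  3 0 0 0 0
After step 4: ants at (2,2),(1,4),(3,0)
  0 0 0 0 0
  0 0 0 0 1
  0 0 1 0 0
  1 0 2 0 0
  2 0 0 0 0

0 0 0 0 0
0 0 0 0 1
0 0 1 0 0
1 0 2 0 0
2 0 0 0 0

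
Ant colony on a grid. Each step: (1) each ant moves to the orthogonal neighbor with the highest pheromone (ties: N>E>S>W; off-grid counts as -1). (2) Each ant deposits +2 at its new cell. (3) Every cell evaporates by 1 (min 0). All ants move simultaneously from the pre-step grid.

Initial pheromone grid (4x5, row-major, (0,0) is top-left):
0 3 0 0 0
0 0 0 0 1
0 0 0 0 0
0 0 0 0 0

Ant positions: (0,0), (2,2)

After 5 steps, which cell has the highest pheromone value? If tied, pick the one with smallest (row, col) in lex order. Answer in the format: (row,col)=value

Answer: (0,1)=8

Derivation:
Step 1: ant0:(0,0)->E->(0,1) | ant1:(2,2)->N->(1,2)
  grid max=4 at (0,1)
Step 2: ant0:(0,1)->E->(0,2) | ant1:(1,2)->N->(0,2)
  grid max=3 at (0,1)
Step 3: ant0:(0,2)->W->(0,1) | ant1:(0,2)->W->(0,1)
  grid max=6 at (0,1)
Step 4: ant0:(0,1)->E->(0,2) | ant1:(0,1)->E->(0,2)
  grid max=5 at (0,1)
Step 5: ant0:(0,2)->W->(0,1) | ant1:(0,2)->W->(0,1)
  grid max=8 at (0,1)
Final grid:
  0 8 4 0 0
  0 0 0 0 0
  0 0 0 0 0
  0 0 0 0 0
Max pheromone 8 at (0,1)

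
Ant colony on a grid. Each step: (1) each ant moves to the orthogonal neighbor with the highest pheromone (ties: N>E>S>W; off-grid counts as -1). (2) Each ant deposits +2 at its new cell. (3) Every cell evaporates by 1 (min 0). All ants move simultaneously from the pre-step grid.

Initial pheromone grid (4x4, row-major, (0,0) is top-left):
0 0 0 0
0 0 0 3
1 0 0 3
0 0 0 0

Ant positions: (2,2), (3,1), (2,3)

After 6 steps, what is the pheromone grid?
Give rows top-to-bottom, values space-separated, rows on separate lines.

After step 1: ants at (2,3),(2,1),(1,3)
  0 0 0 0
  0 0 0 4
  0 1 0 4
  0 0 0 0
After step 2: ants at (1,3),(1,1),(2,3)
  0 0 0 0
  0 1 0 5
  0 0 0 5
  0 0 0 0
After step 3: ants at (2,3),(0,1),(1,3)
  0 1 0 0
  0 0 0 6
  0 0 0 6
  0 0 0 0
After step 4: ants at (1,3),(0,2),(2,3)
  0 0 1 0
  0 0 0 7
  0 0 0 7
  0 0 0 0
After step 5: ants at (2,3),(0,3),(1,3)
  0 0 0 1
  0 0 0 8
  0 0 0 8
  0 0 0 0
After step 6: ants at (1,3),(1,3),(2,3)
  0 0 0 0
  0 0 0 11
  0 0 0 9
  0 0 0 0

0 0 0 0
0 0 0 11
0 0 0 9
0 0 0 0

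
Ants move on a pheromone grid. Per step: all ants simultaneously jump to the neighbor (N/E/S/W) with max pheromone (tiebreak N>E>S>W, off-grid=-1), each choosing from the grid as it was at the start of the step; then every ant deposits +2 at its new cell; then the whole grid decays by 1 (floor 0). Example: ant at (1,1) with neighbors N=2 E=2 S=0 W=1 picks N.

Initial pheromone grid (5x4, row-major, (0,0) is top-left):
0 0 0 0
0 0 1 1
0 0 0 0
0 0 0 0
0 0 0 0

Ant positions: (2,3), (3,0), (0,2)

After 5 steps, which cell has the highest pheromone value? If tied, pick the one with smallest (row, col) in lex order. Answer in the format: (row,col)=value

Answer: (1,2)=6

Derivation:
Step 1: ant0:(2,3)->N->(1,3) | ant1:(3,0)->N->(2,0) | ant2:(0,2)->S->(1,2)
  grid max=2 at (1,2)
Step 2: ant0:(1,3)->W->(1,2) | ant1:(2,0)->N->(1,0) | ant2:(1,2)->E->(1,3)
  grid max=3 at (1,2)
Step 3: ant0:(1,2)->E->(1,3) | ant1:(1,0)->N->(0,0) | ant2:(1,3)->W->(1,2)
  grid max=4 at (1,2)
Step 4: ant0:(1,3)->W->(1,2) | ant1:(0,0)->E->(0,1) | ant2:(1,2)->E->(1,3)
  grid max=5 at (1,2)
Step 5: ant0:(1,2)->E->(1,3) | ant1:(0,1)->E->(0,2) | ant2:(1,3)->W->(1,2)
  grid max=6 at (1,2)
Final grid:
  0 0 1 0
  0 0 6 6
  0 0 0 0
  0 0 0 0
  0 0 0 0
Max pheromone 6 at (1,2)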